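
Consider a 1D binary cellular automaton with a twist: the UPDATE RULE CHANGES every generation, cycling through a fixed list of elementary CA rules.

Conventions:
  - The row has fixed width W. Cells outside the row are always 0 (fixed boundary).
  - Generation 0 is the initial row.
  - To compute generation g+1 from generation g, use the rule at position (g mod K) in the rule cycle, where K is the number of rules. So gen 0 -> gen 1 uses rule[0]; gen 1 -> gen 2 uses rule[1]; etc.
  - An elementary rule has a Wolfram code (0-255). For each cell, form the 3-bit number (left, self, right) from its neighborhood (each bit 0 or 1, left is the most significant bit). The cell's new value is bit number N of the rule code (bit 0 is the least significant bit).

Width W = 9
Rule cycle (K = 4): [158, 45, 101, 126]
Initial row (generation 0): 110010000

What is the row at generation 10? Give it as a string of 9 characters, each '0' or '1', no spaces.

Gen 0: 110010000
Gen 1 (rule 158): 101111000
Gen 2 (rule 45): 111000011
Gen 3 (rule 101): 001011001
Gen 4 (rule 126): 011111111
Gen 5 (rule 158): 111111110
Gen 6 (rule 45): 100000000
Gen 7 (rule 101): 101111111
Gen 8 (rule 126): 111000001
Gen 9 (rule 158): 110100011
Gen 10 (rule 45): 101101010

Answer: 101101010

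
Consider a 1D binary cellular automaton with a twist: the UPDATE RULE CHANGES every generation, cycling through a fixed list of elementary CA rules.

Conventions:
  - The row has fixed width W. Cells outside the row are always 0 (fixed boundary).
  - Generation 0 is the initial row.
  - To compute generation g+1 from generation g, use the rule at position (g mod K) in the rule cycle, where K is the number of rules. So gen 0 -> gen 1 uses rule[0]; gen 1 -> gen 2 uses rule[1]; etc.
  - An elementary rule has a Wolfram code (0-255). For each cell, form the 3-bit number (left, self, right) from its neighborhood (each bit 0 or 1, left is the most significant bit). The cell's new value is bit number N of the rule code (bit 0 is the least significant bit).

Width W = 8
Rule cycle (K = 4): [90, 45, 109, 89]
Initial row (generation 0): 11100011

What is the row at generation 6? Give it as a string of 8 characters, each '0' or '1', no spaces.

Gen 0: 11100011
Gen 1 (rule 90): 10110111
Gen 2 (rule 45): 11101100
Gen 3 (rule 109): 10111101
Gen 4 (rule 89): 00100100
Gen 5 (rule 90): 01011010
Gen 6 (rule 45): 01110110

Answer: 01110110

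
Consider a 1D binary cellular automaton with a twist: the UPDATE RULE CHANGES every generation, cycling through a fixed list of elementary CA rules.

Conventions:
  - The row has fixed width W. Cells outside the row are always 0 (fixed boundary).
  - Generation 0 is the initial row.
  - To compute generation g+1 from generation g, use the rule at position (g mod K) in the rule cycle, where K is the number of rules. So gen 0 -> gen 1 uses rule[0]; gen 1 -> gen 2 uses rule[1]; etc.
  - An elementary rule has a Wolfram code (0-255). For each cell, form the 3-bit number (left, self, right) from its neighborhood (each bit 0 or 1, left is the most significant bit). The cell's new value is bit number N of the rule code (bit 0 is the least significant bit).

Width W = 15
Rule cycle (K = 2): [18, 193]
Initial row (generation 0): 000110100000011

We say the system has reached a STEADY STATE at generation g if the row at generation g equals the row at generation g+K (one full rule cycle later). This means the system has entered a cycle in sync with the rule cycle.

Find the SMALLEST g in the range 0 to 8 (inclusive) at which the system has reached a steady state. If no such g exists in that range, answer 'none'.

Answer: 5

Derivation:
Gen 0: 000110100000011
Gen 1 (rule 18): 001000010000100
Gen 2 (rule 193): 100011000110001
Gen 3 (rule 18): 010100101001010
Gen 4 (rule 193): 000000000000000
Gen 5 (rule 18): 000000000000000
Gen 6 (rule 193): 111111111111111
Gen 7 (rule 18): 000000000000000
Gen 8 (rule 193): 111111111111111
Gen 9 (rule 18): 000000000000000
Gen 10 (rule 193): 111111111111111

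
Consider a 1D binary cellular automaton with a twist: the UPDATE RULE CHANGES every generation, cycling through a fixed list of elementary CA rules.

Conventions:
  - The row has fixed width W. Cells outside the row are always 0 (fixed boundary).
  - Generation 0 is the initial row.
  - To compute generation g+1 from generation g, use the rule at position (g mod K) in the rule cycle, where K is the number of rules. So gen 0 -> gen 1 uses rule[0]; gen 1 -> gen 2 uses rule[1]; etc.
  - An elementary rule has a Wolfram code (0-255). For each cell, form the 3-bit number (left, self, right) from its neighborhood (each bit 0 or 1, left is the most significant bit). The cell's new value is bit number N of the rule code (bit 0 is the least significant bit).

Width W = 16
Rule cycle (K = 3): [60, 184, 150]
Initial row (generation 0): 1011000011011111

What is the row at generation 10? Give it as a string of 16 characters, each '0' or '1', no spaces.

Answer: 0101100011110000

Derivation:
Gen 0: 1011000011011111
Gen 1 (rule 60): 1110100010110000
Gen 2 (rule 184): 1101010001101000
Gen 3 (rule 150): 0001011010001100
Gen 4 (rule 60): 0001110111001010
Gen 5 (rule 184): 0001101110100101
Gen 6 (rule 150): 0010000100111101
Gen 7 (rule 60): 0011000110100011
Gen 8 (rule 184): 0010100101010010
Gen 9 (rule 150): 0110111101011111
Gen 10 (rule 60): 0101100011110000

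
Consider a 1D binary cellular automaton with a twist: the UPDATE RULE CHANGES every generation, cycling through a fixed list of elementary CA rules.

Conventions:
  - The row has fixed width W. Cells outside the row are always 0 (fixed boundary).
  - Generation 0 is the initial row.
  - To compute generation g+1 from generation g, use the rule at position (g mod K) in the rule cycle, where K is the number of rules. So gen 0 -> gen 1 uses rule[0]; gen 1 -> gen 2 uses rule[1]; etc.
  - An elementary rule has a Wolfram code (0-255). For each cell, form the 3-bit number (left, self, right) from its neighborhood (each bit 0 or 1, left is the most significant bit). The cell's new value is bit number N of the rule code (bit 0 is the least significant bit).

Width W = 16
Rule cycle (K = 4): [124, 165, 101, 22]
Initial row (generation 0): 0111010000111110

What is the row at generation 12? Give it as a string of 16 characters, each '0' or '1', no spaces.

Gen 0: 0111010000111110
Gen 1 (rule 124): 0101111000100011
Gen 2 (rule 165): 0110110010101000
Gen 3 (rule 101): 0011010011111011
Gen 4 (rule 22): 0100011100000000
Gen 5 (rule 124): 0110010110000000
Gen 6 (rule 165): 0000011000111111
Gen 7 (rule 101): 1111001010000001
Gen 8 (rule 22): 0000111011000011
Gen 9 (rule 124): 0000101111100011
Gen 10 (rule 165): 1110110111001000
Gen 11 (rule 101): 0011011001001011
Gen 12 (rule 22): 0100000111111000

Answer: 0100000111111000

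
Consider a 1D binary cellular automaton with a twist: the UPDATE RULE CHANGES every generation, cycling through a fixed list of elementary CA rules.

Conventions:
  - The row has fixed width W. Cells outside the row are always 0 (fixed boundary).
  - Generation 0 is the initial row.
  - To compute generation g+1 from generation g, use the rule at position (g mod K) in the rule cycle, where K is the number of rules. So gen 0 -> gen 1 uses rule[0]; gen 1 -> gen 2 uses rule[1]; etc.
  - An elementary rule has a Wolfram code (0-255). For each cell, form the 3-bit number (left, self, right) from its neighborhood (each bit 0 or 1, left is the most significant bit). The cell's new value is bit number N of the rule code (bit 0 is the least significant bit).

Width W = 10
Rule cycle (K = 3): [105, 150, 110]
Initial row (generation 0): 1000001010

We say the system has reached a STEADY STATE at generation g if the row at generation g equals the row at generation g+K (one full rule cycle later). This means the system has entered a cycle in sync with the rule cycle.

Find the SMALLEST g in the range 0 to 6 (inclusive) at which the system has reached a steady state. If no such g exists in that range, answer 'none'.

Answer: none

Derivation:
Gen 0: 1000001010
Gen 1 (rule 105): 0011100100
Gen 2 (rule 150): 0101011110
Gen 3 (rule 110): 1111110010
Gen 4 (rule 105): 1000010000
Gen 5 (rule 150): 1100111000
Gen 6 (rule 110): 1101101000
Gen 7 (rule 105): 1111110011
Gen 8 (rule 150): 0111101100
Gen 9 (rule 110): 1100111100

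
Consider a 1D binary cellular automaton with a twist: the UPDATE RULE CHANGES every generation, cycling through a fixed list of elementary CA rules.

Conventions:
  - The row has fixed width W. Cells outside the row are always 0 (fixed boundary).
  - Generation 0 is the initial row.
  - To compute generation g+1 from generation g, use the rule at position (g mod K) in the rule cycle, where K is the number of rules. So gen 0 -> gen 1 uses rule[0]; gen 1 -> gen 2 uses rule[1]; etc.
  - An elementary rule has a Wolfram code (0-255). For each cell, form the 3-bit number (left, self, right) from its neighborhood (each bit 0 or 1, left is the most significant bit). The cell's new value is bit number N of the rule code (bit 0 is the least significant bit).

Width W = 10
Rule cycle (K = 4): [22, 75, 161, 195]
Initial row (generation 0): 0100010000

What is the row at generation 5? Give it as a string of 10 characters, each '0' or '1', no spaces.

Answer: 1100000011

Derivation:
Gen 0: 0100010000
Gen 1 (rule 22): 1110111000
Gen 2 (rule 75): 1010101011
Gen 3 (rule 161): 0101010100
Gen 4 (rule 195): 1000000001
Gen 5 (rule 22): 1100000011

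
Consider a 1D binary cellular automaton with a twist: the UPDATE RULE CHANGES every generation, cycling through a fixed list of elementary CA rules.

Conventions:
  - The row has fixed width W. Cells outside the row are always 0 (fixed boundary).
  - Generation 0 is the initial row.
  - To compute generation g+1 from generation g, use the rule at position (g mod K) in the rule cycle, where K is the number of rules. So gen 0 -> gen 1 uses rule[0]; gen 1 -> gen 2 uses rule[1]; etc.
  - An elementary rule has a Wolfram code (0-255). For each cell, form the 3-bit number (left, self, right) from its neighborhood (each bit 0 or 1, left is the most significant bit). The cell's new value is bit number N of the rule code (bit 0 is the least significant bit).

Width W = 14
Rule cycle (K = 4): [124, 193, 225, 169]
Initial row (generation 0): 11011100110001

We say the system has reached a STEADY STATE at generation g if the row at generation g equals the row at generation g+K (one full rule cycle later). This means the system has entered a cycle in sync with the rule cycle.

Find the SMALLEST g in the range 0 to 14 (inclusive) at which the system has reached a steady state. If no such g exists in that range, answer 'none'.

Gen 0: 11011100110001
Gen 1 (rule 124): 11110110111001
Gen 2 (rule 193): 01110010011000
Gen 3 (rule 225): 00110000001011
Gen 4 (rule 169): 10100111100110
Gen 5 (rule 124): 11110100110111
Gen 6 (rule 193): 01110000010011
Gen 7 (rule 225): 00110111000001
Gen 8 (rule 169): 10101110011100
Gen 9 (rule 124): 11111011010110
Gen 10 (rule 193): 01111001000010
Gen 11 (rule 225): 00111000011000
Gen 12 (rule 169): 10110011010011
Gen 13 (rule 124): 11111011111011
Gen 14 (rule 193): 01111001111001
Gen 15 (rule 225): 00111000111000
Gen 16 (rule 169): 10110010110011
Gen 17 (rule 124): 11111011111011
Gen 18 (rule 193): 01111001111001

Answer: 13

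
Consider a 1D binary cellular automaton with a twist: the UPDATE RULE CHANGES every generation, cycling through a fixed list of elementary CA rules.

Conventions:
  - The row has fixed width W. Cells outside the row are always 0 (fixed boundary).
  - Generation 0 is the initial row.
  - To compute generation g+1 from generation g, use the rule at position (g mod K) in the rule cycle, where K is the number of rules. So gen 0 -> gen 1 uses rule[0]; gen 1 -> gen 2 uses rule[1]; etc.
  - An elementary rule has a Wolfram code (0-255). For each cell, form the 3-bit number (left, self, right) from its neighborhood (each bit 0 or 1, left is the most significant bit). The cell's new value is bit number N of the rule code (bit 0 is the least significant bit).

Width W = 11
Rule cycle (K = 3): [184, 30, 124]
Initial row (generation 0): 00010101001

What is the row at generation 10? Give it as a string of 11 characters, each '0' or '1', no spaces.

Gen 0: 00010101001
Gen 1 (rule 184): 00001010100
Gen 2 (rule 30): 00011010110
Gen 3 (rule 124): 00011111111
Gen 4 (rule 184): 00011111110
Gen 5 (rule 30): 00110000001
Gen 6 (rule 124): 00111000001
Gen 7 (rule 184): 00110100000
Gen 8 (rule 30): 01100110000
Gen 9 (rule 124): 01110111000
Gen 10 (rule 184): 01101110100

Answer: 01101110100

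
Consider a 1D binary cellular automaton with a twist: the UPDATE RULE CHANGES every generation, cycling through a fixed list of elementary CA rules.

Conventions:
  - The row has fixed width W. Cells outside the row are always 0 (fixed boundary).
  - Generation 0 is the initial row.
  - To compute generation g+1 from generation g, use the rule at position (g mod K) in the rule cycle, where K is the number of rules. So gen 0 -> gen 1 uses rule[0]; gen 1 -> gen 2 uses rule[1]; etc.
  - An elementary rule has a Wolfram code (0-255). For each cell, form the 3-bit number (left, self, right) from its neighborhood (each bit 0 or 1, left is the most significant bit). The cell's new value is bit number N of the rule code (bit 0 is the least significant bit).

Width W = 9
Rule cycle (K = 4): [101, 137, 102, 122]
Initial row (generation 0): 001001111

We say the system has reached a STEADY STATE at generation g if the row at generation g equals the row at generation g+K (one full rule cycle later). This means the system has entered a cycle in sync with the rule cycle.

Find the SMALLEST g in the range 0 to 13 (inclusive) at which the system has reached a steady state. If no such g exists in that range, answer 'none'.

Answer: 8

Derivation:
Gen 0: 001001111
Gen 1 (rule 101): 101000001
Gen 2 (rule 137): 000011100
Gen 3 (rule 102): 000100100
Gen 4 (rule 122): 001011010
Gen 5 (rule 101): 101101110
Gen 6 (rule 137): 001001100
Gen 7 (rule 102): 011010100
Gen 8 (rule 122): 111101010
Gen 9 (rule 101): 000111110
Gen 10 (rule 137): 110111100
Gen 11 (rule 102): 011000100
Gen 12 (rule 122): 111101010
Gen 13 (rule 101): 000111110
Gen 14 (rule 137): 110111100
Gen 15 (rule 102): 011000100
Gen 16 (rule 122): 111101010
Gen 17 (rule 101): 000111110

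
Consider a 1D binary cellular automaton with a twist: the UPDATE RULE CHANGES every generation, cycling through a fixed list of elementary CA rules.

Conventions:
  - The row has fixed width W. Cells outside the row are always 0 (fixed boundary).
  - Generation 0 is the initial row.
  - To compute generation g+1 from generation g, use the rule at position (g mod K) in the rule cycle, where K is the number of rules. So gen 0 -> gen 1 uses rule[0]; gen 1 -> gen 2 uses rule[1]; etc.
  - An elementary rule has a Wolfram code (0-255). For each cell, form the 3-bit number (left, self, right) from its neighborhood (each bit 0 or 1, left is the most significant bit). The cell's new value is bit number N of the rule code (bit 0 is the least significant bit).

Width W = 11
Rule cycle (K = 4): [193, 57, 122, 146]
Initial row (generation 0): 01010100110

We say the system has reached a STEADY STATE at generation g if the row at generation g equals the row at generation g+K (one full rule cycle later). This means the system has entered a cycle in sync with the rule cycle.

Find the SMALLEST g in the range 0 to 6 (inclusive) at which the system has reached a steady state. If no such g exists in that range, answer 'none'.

Answer: 5

Derivation:
Gen 0: 01010100110
Gen 1 (rule 193): 00000000010
Gen 2 (rule 57): 11111111001
Gen 3 (rule 122): 10000001110
Gen 4 (rule 146): 01000010101
Gen 5 (rule 193): 00011000000
Gen 6 (rule 57): 11010111111
Gen 7 (rule 122): 11101100001
Gen 8 (rule 146): 01000010010
Gen 9 (rule 193): 00011000000
Gen 10 (rule 57): 11010111111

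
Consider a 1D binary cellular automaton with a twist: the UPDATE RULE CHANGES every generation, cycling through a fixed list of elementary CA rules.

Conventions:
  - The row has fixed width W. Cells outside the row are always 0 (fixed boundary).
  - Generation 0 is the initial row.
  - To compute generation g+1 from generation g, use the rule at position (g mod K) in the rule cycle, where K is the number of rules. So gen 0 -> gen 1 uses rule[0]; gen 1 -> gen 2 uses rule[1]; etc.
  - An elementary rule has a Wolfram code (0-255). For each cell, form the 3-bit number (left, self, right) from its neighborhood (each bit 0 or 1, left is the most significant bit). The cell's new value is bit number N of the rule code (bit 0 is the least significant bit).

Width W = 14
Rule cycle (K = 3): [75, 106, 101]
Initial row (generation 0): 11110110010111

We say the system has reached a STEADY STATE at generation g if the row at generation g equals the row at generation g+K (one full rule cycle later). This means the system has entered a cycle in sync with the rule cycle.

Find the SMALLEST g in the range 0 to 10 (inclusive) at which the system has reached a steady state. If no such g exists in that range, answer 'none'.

Gen 0: 11110110010111
Gen 1 (rule 75): 10010110100101
Gen 2 (rule 106): 00101111001010
Gen 3 (rule 101): 10110001001110
Gen 4 (rule 75): 00110110011010
Gen 5 (rule 106): 01111110111100
Gen 6 (rule 101): 00000011000101
Gen 7 (rule 75): 11111111011000
Gen 8 (rule 106): 10000001111000
Gen 9 (rule 101): 10111100001011
Gen 10 (rule 75): 00100101110011
Gen 11 (rule 106): 01001011010111
Gen 12 (rule 101): 01001101111001
Gen 13 (rule 75): 10011101001010

Answer: none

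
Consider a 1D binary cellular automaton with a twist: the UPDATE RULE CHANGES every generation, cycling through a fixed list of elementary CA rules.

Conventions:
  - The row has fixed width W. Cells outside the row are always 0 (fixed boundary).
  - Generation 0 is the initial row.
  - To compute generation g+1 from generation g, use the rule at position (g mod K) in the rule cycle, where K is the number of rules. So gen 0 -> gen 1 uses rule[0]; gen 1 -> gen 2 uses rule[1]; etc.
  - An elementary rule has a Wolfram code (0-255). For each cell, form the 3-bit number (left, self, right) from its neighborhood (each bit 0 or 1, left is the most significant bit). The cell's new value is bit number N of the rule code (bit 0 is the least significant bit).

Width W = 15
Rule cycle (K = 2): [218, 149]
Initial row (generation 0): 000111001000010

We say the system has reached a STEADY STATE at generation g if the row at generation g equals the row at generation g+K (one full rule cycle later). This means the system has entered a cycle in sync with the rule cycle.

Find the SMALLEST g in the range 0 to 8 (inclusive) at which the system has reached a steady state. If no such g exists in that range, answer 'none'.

Gen 0: 000111001000010
Gen 1 (rule 218): 001111110100101
Gen 2 (rule 149): 100111100110101
Gen 3 (rule 218): 011111111110000
Gen 4 (rule 149): 001111111101111
Gen 5 (rule 218): 011111111101111
Gen 6 (rule 149): 001111111000110
Gen 7 (rule 218): 011111111101111
Gen 8 (rule 149): 001111111000110
Gen 9 (rule 218): 011111111101111
Gen 10 (rule 149): 001111111000110

Answer: 5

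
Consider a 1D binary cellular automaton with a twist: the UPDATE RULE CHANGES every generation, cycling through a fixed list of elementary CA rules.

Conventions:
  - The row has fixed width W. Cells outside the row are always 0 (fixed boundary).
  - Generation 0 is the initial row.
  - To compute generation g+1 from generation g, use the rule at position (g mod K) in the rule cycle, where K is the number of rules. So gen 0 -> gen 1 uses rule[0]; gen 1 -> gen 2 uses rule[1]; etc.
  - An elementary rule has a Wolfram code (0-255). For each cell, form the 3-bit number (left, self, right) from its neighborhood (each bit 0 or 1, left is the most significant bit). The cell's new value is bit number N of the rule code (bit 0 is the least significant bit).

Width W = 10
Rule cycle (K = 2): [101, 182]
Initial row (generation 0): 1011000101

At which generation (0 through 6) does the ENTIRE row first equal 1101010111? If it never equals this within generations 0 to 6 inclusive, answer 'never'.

Gen 0: 1011000101
Gen 1 (rule 101): 1101010111
Gen 2 (rule 182): 0011111010
Gen 3 (rule 101): 1000001110
Gen 4 (rule 182): 1100010101
Gen 5 (rule 101): 0101011111
Gen 6 (rule 182): 1111101110

Answer: 1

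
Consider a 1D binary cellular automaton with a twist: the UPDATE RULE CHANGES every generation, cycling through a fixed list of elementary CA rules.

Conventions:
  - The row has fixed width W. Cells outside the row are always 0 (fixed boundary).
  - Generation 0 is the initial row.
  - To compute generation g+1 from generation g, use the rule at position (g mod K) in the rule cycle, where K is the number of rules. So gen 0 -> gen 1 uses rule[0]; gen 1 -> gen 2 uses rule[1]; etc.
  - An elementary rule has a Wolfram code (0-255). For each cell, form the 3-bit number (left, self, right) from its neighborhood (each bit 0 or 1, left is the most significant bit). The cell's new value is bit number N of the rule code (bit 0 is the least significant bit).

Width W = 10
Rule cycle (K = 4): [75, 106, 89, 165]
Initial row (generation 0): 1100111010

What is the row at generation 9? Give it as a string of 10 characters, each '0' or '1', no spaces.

Gen 0: 1100111010
Gen 1 (rule 75): 1101101000
Gen 2 (rule 106): 1111110000
Gen 3 (rule 89): 1000011111
Gen 4 (rule 165): 1011001110
Gen 5 (rule 75): 0011011010
Gen 6 (rule 106): 0111111100
Gen 7 (rule 89): 0100000111
Gen 8 (rule 165): 0101110010
Gen 9 (rule 75): 1001010100

Answer: 1001010100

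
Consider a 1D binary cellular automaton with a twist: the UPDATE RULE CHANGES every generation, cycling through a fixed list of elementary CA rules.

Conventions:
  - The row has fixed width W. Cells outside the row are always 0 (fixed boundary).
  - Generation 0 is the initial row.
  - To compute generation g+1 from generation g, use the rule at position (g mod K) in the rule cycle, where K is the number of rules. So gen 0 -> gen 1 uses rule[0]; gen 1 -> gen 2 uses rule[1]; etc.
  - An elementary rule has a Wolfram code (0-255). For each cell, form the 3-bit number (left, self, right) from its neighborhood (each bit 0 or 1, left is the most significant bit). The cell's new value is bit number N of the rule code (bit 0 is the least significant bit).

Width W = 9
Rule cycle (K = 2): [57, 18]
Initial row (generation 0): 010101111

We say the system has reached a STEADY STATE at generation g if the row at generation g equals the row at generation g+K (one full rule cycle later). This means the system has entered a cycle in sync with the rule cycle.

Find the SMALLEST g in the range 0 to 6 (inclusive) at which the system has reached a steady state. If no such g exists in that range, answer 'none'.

Answer: 6

Derivation:
Gen 0: 010101111
Gen 1 (rule 57): 001011000
Gen 2 (rule 18): 010000100
Gen 3 (rule 57): 001110011
Gen 4 (rule 18): 010001100
Gen 5 (rule 57): 001101011
Gen 6 (rule 18): 010000000
Gen 7 (rule 57): 001111111
Gen 8 (rule 18): 010000000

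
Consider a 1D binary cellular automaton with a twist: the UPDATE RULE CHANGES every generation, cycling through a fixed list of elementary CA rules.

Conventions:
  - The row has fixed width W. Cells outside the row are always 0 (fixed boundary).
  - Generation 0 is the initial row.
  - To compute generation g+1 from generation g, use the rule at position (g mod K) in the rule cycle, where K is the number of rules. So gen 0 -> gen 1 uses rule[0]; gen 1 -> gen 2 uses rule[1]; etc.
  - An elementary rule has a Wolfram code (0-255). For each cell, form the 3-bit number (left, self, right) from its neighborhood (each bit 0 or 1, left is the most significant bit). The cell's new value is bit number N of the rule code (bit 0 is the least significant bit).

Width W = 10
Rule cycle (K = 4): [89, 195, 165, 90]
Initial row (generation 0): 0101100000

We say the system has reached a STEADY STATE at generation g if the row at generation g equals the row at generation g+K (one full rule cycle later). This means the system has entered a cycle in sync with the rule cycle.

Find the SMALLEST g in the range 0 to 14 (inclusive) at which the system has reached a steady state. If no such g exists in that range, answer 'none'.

Answer: none

Derivation:
Gen 0: 0101100000
Gen 1 (rule 89): 0001111111
Gen 2 (rule 195): 1110111111
Gen 3 (rule 165): 0101011110
Gen 4 (rule 90): 1000010011
Gen 5 (rule 89): 0111001011
Gen 6 (rule 195): 1011010001
Gen 7 (rule 165): 1100110101
Gen 8 (rule 90): 1111110000
Gen 9 (rule 89): 1000011111
Gen 10 (rule 195): 0011101111
Gen 11 (rule 165): 1001010110
Gen 12 (rule 90): 0110000111
Gen 13 (rule 89): 0111110101
Gen 14 (rule 195): 1011110000
Gen 15 (rule 165): 1101100111
Gen 16 (rule 90): 1101111101
Gen 17 (rule 89): 1101000100
Gen 18 (rule 195): 0100011001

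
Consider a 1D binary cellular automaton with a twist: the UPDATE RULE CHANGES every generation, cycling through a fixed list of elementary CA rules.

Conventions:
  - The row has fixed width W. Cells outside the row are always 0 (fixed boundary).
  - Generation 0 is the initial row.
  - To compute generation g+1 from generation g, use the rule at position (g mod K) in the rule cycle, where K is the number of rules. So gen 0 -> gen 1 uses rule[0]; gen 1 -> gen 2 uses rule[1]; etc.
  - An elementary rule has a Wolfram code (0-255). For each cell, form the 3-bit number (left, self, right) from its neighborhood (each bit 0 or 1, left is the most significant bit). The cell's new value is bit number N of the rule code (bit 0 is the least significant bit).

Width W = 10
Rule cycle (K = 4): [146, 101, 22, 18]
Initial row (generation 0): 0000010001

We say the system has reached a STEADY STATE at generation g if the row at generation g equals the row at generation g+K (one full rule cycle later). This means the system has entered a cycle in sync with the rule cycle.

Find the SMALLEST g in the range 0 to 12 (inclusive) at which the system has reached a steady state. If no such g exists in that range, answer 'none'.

Gen 0: 0000010001
Gen 1 (rule 146): 0000101010
Gen 2 (rule 101): 1110111110
Gen 3 (rule 22): 0000000001
Gen 4 (rule 18): 0000000010
Gen 5 (rule 146): 0000000101
Gen 6 (rule 101): 1111110111
Gen 7 (rule 22): 0000000000
Gen 8 (rule 18): 0000000000
Gen 9 (rule 146): 0000000000
Gen 10 (rule 101): 1111111111
Gen 11 (rule 22): 0000000000
Gen 12 (rule 18): 0000000000
Gen 13 (rule 146): 0000000000
Gen 14 (rule 101): 1111111111
Gen 15 (rule 22): 0000000000
Gen 16 (rule 18): 0000000000

Answer: 7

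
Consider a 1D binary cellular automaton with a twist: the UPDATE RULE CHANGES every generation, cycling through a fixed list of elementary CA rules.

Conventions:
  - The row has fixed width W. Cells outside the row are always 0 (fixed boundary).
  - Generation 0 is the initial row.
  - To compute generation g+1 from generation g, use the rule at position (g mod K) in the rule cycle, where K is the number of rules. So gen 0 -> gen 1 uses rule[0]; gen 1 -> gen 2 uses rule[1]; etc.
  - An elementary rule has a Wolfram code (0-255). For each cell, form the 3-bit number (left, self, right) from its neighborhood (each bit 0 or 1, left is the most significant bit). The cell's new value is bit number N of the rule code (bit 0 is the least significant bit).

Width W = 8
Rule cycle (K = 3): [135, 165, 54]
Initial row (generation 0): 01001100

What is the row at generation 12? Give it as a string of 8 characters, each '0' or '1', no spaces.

Gen 0: 01001100
Gen 1 (rule 135): 11010001
Gen 2 (rule 165): 00110101
Gen 3 (rule 54): 01001111
Gen 4 (rule 135): 11010110
Gen 5 (rule 165): 00111000
Gen 6 (rule 54): 01000100
Gen 7 (rule 135): 11011101
Gen 8 (rule 165): 00101011
Gen 9 (rule 54): 01111100
Gen 10 (rule 135): 10111001
Gen 11 (rule 165): 11010001
Gen 12 (rule 54): 00111011

Answer: 00111011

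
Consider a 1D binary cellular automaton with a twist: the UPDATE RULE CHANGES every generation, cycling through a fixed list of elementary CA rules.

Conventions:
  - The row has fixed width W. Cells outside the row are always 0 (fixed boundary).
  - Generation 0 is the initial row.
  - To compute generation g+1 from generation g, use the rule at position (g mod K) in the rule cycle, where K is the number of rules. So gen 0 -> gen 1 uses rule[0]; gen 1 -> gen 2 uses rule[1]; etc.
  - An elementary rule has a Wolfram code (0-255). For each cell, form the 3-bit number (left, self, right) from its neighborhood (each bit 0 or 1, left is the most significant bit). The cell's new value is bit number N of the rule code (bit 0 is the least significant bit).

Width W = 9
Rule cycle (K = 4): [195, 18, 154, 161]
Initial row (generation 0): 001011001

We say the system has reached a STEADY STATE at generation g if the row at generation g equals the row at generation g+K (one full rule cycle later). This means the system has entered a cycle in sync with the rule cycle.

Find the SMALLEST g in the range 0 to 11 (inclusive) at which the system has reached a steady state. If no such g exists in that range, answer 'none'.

Gen 0: 001011001
Gen 1 (rule 195): 110001010
Gen 2 (rule 18): 001010001
Gen 3 (rule 154): 010001010
Gen 4 (rule 161): 000100100
Gen 5 (rule 195): 111001001
Gen 6 (rule 18): 000110110
Gen 7 (rule 154): 001100101
Gen 8 (rule 161): 100000010
Gen 9 (rule 195): 001111100
Gen 10 (rule 18): 010000010
Gen 11 (rule 154): 101000101
Gen 12 (rule 161): 010010010
Gen 13 (rule 195): 100100100
Gen 14 (rule 18): 011011010
Gen 15 (rule 154): 110010001

Answer: none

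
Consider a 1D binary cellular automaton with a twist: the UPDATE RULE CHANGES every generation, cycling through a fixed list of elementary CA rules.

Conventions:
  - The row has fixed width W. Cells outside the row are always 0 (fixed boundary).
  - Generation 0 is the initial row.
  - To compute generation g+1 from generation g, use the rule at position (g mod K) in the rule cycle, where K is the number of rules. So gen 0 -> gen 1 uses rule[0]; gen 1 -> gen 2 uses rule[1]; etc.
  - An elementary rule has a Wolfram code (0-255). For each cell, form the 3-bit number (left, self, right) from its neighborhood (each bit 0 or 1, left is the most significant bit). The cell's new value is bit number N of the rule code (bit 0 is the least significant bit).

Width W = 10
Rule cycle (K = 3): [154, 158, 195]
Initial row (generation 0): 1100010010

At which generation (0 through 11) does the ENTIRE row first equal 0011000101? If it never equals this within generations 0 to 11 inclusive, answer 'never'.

Gen 0: 1100010010
Gen 1 (rule 154): 1010101101
Gen 2 (rule 158): 1010101001
Gen 3 (rule 195): 0000000010
Gen 4 (rule 154): 0000000101
Gen 5 (rule 158): 0000001101
Gen 6 (rule 195): 1111110100
Gen 7 (rule 154): 1111100010
Gen 8 (rule 158): 1111010111
Gen 9 (rule 195): 0111000011
Gen 10 (rule 154): 1110100110
Gen 11 (rule 158): 1100111101

Answer: never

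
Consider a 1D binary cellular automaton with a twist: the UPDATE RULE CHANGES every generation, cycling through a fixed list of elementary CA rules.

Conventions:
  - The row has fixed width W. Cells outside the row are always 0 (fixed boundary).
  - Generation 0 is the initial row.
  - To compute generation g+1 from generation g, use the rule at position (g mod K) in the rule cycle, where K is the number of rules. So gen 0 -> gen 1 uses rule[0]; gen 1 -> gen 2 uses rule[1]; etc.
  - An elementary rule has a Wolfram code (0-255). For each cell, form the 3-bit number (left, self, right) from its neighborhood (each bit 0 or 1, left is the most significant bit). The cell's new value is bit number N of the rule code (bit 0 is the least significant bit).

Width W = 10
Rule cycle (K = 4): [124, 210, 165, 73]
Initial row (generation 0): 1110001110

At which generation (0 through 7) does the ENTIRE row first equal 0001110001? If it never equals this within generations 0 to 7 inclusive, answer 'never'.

Gen 0: 1110001110
Gen 1 (rule 124): 1011001011
Gen 2 (rule 210): 0001110001
Gen 3 (rule 165): 1100100101
Gen 4 (rule 73): 1100000000
Gen 5 (rule 124): 1110000000
Gen 6 (rule 210): 0111000000
Gen 7 (rule 165): 0010011111

Answer: 2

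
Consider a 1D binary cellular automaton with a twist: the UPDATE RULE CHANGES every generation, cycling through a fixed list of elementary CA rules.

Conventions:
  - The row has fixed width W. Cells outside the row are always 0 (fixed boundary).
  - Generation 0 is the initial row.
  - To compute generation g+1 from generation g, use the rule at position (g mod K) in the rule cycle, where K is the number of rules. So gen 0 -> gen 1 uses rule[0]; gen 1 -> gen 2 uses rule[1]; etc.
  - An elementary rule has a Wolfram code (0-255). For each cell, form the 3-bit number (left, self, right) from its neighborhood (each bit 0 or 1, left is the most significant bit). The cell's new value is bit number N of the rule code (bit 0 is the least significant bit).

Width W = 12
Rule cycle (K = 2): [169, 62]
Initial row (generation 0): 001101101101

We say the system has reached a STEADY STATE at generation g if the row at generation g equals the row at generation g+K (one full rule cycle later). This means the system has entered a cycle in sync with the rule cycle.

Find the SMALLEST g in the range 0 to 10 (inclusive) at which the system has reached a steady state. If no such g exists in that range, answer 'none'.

Gen 0: 001101101101
Gen 1 (rule 169): 101011011010
Gen 2 (rule 62): 111110110111
Gen 3 (rule 169): 111101101110
Gen 4 (rule 62): 100011011001
Gen 5 (rule 169): 001010110000
Gen 6 (rule 62): 011111101000
Gen 7 (rule 169): 011111010011
Gen 8 (rule 62): 110000111110
Gen 9 (rule 169): 100110111100
Gen 10 (rule 62): 111101100010
Gen 11 (rule 169): 111011001000
Gen 12 (rule 62): 100110111100

Answer: none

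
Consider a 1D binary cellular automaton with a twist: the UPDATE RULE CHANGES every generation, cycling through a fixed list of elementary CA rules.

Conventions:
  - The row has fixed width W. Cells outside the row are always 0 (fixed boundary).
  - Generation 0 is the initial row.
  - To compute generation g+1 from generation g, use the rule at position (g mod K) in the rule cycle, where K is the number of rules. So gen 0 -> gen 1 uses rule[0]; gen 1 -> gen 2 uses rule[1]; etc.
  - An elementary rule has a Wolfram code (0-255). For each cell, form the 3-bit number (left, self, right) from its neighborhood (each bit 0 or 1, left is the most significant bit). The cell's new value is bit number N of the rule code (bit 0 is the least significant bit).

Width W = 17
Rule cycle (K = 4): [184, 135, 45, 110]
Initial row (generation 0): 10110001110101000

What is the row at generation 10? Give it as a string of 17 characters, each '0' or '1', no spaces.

Answer: 10011001011010101

Derivation:
Gen 0: 10110001110101000
Gen 1 (rule 184): 01101001101010100
Gen 2 (rule 135): 10001010001010101
Gen 3 (rule 45): 10101110101111111
Gen 4 (rule 110): 11111011111000001
Gen 5 (rule 184): 11110111110100000
Gen 6 (rule 135): 01100011100101111
Gen 7 (rule 45): 01001010000111000
Gen 8 (rule 110): 11011110001101000
Gen 9 (rule 184): 10111101001010100
Gen 10 (rule 135): 10011001011010101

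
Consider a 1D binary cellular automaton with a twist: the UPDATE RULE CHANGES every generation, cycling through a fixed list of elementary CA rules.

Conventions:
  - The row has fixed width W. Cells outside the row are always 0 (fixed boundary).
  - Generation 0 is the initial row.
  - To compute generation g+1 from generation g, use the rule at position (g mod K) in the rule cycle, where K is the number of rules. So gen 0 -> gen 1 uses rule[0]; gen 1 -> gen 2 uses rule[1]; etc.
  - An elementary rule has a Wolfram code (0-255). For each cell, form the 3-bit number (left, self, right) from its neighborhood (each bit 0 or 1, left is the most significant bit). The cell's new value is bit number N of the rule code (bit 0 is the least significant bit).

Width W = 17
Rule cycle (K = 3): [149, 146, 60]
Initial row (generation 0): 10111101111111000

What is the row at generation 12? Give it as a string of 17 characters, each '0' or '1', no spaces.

Gen 0: 10111101111111000
Gen 1 (rule 149): 10011000111110111
Gen 2 (rule 146): 01100101011100010
Gen 3 (rule 60): 01010111110010011
Gen 4 (rule 149): 01010011101011000
Gen 5 (rule 146): 10001101000000100
Gen 6 (rule 60): 11001011100000110
Gen 7 (rule 149): 00101001011110001
Gen 8 (rule 146): 01000110001101010
Gen 9 (rule 60): 01100101001011111
Gen 10 (rule 149): 00010101101001110
Gen 11 (rule 146): 00100000000110101
Gen 12 (rule 60): 00110000000101111

Answer: 00110000000101111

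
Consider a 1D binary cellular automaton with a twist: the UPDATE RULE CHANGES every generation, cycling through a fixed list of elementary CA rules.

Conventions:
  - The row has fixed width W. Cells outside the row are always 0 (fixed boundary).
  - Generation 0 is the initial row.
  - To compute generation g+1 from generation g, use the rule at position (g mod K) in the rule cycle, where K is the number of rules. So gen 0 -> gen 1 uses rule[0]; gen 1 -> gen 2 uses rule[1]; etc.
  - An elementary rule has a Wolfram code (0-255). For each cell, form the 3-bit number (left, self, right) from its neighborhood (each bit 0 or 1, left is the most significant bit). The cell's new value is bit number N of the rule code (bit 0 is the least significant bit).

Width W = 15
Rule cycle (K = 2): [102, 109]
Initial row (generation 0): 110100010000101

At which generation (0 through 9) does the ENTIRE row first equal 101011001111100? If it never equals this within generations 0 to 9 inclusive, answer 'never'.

Answer: never

Derivation:
Gen 0: 110100010000101
Gen 1 (rule 102): 011100110001111
Gen 2 (rule 109): 010100110101001
Gen 3 (rule 102): 111101011111011
Gen 4 (rule 109): 100111110001111
Gen 5 (rule 102): 101000010010001
Gen 6 (rule 109): 111011010010101
Gen 7 (rule 102): 001101110111111
Gen 8 (rule 109): 101111011100001
Gen 9 (rule 102): 110001100100011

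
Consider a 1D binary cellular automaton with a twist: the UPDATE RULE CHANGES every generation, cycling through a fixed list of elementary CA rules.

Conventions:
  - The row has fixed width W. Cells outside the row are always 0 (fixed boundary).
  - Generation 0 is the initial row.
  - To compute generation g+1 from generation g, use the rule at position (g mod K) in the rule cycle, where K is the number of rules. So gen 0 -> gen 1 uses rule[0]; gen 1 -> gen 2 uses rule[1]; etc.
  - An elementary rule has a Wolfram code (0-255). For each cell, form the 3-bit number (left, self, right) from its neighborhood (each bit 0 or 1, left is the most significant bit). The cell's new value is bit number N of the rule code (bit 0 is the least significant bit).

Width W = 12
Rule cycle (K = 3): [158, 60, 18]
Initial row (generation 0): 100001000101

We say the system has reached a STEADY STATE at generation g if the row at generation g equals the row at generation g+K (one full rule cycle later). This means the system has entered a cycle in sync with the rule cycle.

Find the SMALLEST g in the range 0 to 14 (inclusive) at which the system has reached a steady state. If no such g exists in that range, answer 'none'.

Gen 0: 100001000101
Gen 1 (rule 158): 110011101101
Gen 2 (rule 60): 101010011011
Gen 3 (rule 18): 000001100000
Gen 4 (rule 158): 000011010000
Gen 5 (rule 60): 000010111000
Gen 6 (rule 18): 000100000100
Gen 7 (rule 158): 001110001110
Gen 8 (rule 60): 001001001001
Gen 9 (rule 18): 010110110110
Gen 10 (rule 158): 110100100101
Gen 11 (rule 60): 101110110111
Gen 12 (rule 18): 000000000000
Gen 13 (rule 158): 000000000000
Gen 14 (rule 60): 000000000000
Gen 15 (rule 18): 000000000000
Gen 16 (rule 158): 000000000000
Gen 17 (rule 60): 000000000000

Answer: 12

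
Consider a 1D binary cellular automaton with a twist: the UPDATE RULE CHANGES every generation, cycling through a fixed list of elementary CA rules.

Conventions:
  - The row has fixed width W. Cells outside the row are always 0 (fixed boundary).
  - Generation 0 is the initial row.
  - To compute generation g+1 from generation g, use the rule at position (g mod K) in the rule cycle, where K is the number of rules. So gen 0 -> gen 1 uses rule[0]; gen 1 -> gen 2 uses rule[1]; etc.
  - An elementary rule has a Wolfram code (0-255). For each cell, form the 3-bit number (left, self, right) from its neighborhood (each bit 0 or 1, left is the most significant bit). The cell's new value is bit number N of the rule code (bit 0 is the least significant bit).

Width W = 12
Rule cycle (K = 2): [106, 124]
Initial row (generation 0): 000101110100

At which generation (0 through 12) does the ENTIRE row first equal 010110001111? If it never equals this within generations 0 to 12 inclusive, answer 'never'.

Gen 0: 000101110100
Gen 1 (rule 106): 001011011000
Gen 2 (rule 124): 001111111100
Gen 3 (rule 106): 011000000100
Gen 4 (rule 124): 011100000110
Gen 5 (rule 106): 110100001110
Gen 6 (rule 124): 111110001011
Gen 7 (rule 106): 100010010111
Gen 8 (rule 124): 110011011101
Gen 9 (rule 106): 110111110110
Gen 10 (rule 124): 111100011111
Gen 11 (rule 106): 100100110001
Gen 12 (rule 124): 110110111001

Answer: never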